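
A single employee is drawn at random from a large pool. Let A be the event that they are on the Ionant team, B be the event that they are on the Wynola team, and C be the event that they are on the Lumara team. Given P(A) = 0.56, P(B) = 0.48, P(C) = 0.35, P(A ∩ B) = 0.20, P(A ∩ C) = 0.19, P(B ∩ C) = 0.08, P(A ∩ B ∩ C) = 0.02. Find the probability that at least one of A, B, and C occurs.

0.94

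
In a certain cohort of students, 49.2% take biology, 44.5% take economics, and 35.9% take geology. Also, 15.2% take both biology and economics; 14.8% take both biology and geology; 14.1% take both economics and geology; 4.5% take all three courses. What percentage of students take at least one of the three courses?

Using inclusion–exclusion:
P(≥1) = 49.2 + 44.5 + 35.9 − 15.2 − 14.8 − 14.1 + 4.5 = 90.0%

90.0%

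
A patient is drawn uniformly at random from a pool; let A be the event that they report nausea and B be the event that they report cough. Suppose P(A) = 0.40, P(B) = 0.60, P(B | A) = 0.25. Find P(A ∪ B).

0.90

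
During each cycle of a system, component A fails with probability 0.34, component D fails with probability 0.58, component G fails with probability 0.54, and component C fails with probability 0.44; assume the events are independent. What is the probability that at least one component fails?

0.92859328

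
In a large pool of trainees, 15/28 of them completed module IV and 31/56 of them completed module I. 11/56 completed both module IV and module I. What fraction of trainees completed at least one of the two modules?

25/28

By inclusion-exclusion,
P(union) = 15/28 + 31/56 − 11/56 = 25/28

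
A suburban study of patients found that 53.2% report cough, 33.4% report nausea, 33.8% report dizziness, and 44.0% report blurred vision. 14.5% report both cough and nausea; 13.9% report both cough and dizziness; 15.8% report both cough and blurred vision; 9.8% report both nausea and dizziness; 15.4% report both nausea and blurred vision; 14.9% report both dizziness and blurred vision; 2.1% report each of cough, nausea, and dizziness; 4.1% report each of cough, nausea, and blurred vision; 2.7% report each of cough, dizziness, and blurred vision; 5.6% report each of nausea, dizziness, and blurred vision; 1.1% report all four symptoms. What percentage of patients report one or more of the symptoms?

93.5%

P(at least one) = 53.2 + 33.4 + 33.8 + 44.0 − 14.5 − 13.9 − 15.8 − 9.8 − 15.4 − 14.9 + 2.1 + 4.1 + 2.7 + 5.6 − 1.1 = 93.5%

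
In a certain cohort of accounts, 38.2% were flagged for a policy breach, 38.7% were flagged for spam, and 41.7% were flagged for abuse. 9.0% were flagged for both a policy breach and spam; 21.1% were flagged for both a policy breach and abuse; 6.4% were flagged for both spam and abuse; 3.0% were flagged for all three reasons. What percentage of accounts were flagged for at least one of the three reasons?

85.1%

P(≥1) = 38.2 + 38.7 + 41.7 − 9.0 − 21.1 − 6.4 + 3.0 = 85.1%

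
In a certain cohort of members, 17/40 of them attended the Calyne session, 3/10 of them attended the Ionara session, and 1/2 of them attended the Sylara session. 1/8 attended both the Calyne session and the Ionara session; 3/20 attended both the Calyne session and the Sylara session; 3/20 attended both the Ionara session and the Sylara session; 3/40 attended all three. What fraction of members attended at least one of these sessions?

Using inclusion–exclusion:
P(union) = 17/40 + 3/10 + 1/2 − 1/8 − 3/20 − 3/20 + 3/40 = 7/8

7/8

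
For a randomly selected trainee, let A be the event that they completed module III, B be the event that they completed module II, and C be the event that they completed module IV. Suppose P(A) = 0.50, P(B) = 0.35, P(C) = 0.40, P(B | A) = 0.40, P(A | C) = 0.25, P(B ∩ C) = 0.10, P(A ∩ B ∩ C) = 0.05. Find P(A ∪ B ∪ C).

P(A ∩ B) = P(A)·P(B|A) = 0.50 × 0.40 = 0.20
P(A ∩ C) = P(C)·P(A|C) = 0.40 × 0.25 = 0.10
P(A ∪ B ∪ C) = 0.50 + 0.35 + 0.40 − 0.20 − 0.10 − 0.10 + 0.05 = 0.90

0.90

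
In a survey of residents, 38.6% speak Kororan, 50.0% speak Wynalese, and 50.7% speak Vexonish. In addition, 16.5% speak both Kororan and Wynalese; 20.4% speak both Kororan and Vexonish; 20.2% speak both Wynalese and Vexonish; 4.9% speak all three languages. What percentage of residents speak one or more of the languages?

87.1%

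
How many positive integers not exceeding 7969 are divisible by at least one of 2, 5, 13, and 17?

⌊7969/2⌋ + ⌊7969/5⌋ + ⌊7969/13⌋ + ⌊7969/17⌋ − ⌊7969/10⌋ − ⌊7969/26⌋ − ⌊7969/34⌋ − ⌊7969/65⌋ − ⌊7969/85⌋ − ⌊7969/221⌋ + ⌊7969/130⌋ + ⌊7969/170⌋ + ⌊7969/442⌋ + ⌊7969/1105⌋ − ⌊7969/2210⌋ = 3984 + 1593 + 613 + 468 − 796 − 306 − 234 − 122 − 93 − 36 + 61 + 46 + 18 + 7 − 3 = 5200

5200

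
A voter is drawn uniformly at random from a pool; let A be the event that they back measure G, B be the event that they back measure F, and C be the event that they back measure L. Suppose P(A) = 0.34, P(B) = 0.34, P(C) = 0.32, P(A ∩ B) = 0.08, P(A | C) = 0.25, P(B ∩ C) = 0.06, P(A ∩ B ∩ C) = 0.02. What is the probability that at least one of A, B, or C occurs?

P(A ∩ C) = P(C)·P(A|C) = 0.32 × 0.25 = 0.08
By inclusion-exclusion,
P(A ∪ B ∪ C) = 0.34 + 0.34 + 0.32 − 0.08 − 0.08 − 0.06 + 0.02 = 0.80

0.80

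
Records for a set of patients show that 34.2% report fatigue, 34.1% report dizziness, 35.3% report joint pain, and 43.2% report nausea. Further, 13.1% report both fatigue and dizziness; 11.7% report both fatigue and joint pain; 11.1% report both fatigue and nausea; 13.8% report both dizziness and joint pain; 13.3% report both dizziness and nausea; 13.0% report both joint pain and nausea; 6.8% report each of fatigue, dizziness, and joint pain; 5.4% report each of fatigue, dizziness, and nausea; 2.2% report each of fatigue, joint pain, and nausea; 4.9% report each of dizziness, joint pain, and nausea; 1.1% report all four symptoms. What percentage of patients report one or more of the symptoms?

P(≥1) = 34.2 + 34.1 + 35.3 + 43.2 − 13.1 − 11.7 − 11.1 − 13.8 − 13.3 − 13.0 + 6.8 + 5.4 + 2.2 + 4.9 − 1.1 = 89.0%

89.0%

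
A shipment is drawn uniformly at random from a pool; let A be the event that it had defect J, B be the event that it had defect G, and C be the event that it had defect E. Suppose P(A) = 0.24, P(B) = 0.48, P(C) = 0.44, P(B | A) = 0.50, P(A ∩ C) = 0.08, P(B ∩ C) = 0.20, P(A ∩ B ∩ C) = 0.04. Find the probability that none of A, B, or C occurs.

P(A ∩ B) = P(A)·P(B|A) = 0.24 × 0.50 = 0.12
By inclusion-exclusion,
P(A ∪ B ∪ C) = 0.24 + 0.48 + 0.44 − 0.12 − 0.08 − 0.20 + 0.04 = 0.80
P(none) = 1 − 0.80 = 0.20

0.20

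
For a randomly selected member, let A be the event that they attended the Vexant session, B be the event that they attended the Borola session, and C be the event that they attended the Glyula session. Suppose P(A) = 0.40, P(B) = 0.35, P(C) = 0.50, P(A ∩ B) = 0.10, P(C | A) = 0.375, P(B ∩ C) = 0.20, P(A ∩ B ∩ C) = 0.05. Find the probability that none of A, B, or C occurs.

0.15

P(A ∩ C) = P(A)·P(C|A) = 0.40 × 0.375 = 0.15
P(A ∪ B ∪ C) = 0.40 + 0.35 + 0.50 − 0.10 − 0.15 − 0.20 + 0.05 = 0.85
P(none) = 1 − 0.85 = 0.15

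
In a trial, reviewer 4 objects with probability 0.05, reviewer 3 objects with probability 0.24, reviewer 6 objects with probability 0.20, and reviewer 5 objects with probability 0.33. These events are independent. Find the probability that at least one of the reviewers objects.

0.613008

P(none) = (1 − 0.05) × (1 − 0.24) × (1 − 0.20) × (1 − 0.33) = 0.95 × 0.76 × 0.80 × 0.67 = 0.386992
P(at least one) = 1 − 0.386992 = 0.613008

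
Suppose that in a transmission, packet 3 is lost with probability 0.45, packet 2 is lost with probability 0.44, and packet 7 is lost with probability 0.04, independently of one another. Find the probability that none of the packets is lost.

0.29568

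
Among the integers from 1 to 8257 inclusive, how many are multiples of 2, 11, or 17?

4724

4128 + 750 + 485 − 375 − 242 − 44 + 22 = 4724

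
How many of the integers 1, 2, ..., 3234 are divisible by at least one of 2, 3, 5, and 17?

floor(3234/2) + floor(3234/3) + floor(3234/5) + floor(3234/17) − floor(3234/6) − floor(3234/10) − floor(3234/34) − floor(3234/15) − floor(3234/51) − floor(3234/85) + floor(3234/30) + floor(3234/102) + floor(3234/170) + floor(3234/255) − floor(3234/510) = 1617 + 1078 + 646 + 190 − 539 − 323 − 95 − 215 − 63 − 38 + 107 + 31 + 19 + 12 − 6 = 2421

2421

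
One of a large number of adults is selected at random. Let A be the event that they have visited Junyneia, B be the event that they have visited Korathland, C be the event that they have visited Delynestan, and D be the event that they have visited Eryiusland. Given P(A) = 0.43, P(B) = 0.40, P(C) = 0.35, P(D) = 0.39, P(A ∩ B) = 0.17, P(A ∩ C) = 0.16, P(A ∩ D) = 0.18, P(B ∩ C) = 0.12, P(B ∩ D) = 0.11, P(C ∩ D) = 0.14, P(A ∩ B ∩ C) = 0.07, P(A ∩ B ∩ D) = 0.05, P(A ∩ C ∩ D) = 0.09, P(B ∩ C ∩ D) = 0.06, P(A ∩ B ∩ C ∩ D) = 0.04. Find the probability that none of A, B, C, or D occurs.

Using inclusion–exclusion:
P(A ∪ B ∪ C ∪ D) = 0.43 + 0.40 + 0.35 + 0.39 − 0.17 − 0.16 − 0.18 − 0.12 − 0.11 − 0.14 + 0.07 + 0.05 + 0.09 + 0.06 − 0.04 = 0.92
P(none) = 1 − 0.92 = 0.08

0.08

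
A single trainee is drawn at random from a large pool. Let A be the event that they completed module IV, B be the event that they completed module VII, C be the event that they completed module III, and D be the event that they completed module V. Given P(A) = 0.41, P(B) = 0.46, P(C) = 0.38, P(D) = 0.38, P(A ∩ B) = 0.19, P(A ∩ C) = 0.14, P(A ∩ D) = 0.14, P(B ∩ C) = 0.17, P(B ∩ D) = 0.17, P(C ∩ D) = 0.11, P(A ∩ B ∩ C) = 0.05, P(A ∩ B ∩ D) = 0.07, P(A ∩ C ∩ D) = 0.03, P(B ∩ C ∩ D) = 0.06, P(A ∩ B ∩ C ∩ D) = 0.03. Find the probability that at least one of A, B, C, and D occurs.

Apply inclusion-exclusion:
P(A ∪ B ∪ C ∪ D) = 0.41 + 0.46 + 0.38 + 0.38 − 0.19 − 0.14 − 0.14 − 0.17 − 0.17 − 0.11 + 0.05 + 0.07 + 0.03 + 0.06 − 0.03 = 0.89

0.89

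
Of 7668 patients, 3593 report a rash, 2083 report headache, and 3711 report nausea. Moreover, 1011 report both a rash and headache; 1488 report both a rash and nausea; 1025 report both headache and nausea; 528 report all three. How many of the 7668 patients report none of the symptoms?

1277

N(≥1) = 3593 + 2083 + 3711 − 1011 − 1488 − 1025 + 528 = 6391
None: 7668 − 6391 = 1277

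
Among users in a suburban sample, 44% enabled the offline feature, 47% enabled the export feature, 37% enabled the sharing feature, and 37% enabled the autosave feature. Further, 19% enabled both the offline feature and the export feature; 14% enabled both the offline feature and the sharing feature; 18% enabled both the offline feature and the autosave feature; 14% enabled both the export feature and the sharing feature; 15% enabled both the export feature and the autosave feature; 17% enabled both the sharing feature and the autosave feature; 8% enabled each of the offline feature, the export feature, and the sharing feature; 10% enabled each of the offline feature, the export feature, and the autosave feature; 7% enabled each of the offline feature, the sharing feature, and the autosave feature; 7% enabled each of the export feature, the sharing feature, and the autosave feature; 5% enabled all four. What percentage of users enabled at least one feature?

95%

By inclusion-exclusion,
P(union) = 44 + 47 + 37 + 37 − 19 − 14 − 18 − 14 − 15 − 17 + 8 + 10 + 7 + 7 − 5 = 95%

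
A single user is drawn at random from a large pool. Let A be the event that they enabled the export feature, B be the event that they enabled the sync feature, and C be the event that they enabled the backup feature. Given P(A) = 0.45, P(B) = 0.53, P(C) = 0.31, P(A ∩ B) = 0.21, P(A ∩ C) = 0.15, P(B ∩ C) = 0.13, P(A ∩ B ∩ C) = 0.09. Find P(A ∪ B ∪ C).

0.89

Inclusion–exclusion gives
P(A ∪ B ∪ C) = 0.45 + 0.53 + 0.31 − 0.21 − 0.15 − 0.13 + 0.09 = 0.89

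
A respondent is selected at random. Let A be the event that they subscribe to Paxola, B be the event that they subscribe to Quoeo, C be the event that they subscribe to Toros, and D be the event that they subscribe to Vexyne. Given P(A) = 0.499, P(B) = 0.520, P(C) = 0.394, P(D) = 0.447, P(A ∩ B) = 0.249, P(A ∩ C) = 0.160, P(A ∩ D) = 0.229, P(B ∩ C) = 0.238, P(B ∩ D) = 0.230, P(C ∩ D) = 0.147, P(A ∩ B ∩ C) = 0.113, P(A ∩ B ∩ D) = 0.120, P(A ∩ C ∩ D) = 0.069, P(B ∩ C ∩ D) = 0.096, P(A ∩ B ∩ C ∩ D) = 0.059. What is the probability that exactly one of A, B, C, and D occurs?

0.312

P(exactly one) = 0.499 + 0.520 + 0.394 + 0.447 − 2·0.249 − 2·0.160 − 2·0.229 − 2·0.238 − 2·0.230 − 2·0.147 + 3·0.113 + 3·0.120 + 3·0.069 + 3·0.096 − 4·0.059 = 0.312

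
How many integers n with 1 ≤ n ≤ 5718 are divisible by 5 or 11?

Apply inclusion-exclusion:
1143 + 519 − 103 = 1559

1559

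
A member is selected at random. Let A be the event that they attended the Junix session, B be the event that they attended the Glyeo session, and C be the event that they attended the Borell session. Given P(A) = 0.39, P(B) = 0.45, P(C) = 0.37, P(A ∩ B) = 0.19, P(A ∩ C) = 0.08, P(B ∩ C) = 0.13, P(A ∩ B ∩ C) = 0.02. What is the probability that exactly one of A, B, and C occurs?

0.47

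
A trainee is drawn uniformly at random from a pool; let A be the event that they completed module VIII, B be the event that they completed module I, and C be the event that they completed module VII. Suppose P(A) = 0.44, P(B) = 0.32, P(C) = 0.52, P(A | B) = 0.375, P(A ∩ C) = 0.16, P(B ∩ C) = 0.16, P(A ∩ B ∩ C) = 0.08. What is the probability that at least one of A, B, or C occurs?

0.92

P(A ∩ B) = P(B)·P(A|B) = 0.32 × 0.375 = 0.12
P(A ∪ B ∪ C) = 0.44 + 0.32 + 0.52 − 0.12 − 0.16 − 0.16 + 0.08 = 0.92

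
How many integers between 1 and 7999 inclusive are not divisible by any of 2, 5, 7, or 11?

2494

⌊7999/2⌋ + ⌊7999/5⌋ + ⌊7999/7⌋ + ⌊7999/11⌋ − ⌊7999/10⌋ − ⌊7999/14⌋ − ⌊7999/22⌋ − ⌊7999/35⌋ − ⌊7999/55⌋ − ⌊7999/77⌋ + ⌊7999/70⌋ + ⌊7999/110⌋ + ⌊7999/154⌋ + ⌊7999/385⌋ − ⌊7999/770⌋ = 3999 + 1599 + 1142 + 727 − 799 − 571 − 363 − 228 − 145 − 103 + 114 + 72 + 51 + 20 − 10 = 5505
7999 − 5505 = 2494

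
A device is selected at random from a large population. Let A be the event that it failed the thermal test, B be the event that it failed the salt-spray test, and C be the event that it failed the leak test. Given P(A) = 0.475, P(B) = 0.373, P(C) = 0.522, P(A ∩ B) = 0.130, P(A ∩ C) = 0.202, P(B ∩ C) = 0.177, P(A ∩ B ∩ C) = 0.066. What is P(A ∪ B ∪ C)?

0.927

P(A ∪ B ∪ C) = 0.475 + 0.373 + 0.522 − 0.130 − 0.202 − 0.177 + 0.066 = 0.927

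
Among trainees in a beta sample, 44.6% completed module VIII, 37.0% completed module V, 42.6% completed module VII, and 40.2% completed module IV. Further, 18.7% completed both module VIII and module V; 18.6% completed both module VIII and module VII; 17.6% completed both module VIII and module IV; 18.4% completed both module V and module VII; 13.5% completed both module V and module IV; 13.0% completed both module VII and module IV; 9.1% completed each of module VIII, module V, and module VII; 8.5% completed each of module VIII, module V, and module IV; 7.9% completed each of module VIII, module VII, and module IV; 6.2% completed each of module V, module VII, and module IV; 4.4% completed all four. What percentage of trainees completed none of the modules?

Using inclusion–exclusion:
P(≥1) = 44.6 + 37.0 + 42.6 + 40.2 − 18.7 − 18.6 − 17.6 − 18.4 − 13.5 − 13.0 + 9.1 + 8.5 + 7.9 + 6.2 − 4.4 = 91.9%
P(none) = 100% − 91.9% = 8.1%

8.1%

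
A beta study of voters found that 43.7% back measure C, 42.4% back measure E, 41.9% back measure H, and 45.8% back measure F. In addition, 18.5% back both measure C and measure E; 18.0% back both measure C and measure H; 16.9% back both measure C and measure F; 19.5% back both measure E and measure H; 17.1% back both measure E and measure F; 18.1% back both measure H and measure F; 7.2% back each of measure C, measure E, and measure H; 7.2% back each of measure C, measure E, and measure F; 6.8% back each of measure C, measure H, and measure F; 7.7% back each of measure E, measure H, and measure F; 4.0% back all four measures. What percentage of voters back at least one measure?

90.6%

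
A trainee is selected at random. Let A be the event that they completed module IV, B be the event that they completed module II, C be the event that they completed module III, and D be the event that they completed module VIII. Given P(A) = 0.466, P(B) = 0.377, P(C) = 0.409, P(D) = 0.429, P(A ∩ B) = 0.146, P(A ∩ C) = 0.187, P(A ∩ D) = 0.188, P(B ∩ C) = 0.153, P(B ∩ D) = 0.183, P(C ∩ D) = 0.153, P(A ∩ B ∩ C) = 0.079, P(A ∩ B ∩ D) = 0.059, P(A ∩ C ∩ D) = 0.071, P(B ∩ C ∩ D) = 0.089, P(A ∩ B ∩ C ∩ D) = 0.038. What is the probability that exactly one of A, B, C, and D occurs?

0.403

By inclusion–exclusion (exactly-one form):
P(exactly one) = 0.466 + 0.377 + 0.409 + 0.429 − 2·0.146 − 2·0.187 − 2·0.188 − 2·0.153 − 2·0.183 − 2·0.153 + 3·0.079 + 3·0.059 + 3·0.071 + 3·0.089 − 4·0.038 = 0.403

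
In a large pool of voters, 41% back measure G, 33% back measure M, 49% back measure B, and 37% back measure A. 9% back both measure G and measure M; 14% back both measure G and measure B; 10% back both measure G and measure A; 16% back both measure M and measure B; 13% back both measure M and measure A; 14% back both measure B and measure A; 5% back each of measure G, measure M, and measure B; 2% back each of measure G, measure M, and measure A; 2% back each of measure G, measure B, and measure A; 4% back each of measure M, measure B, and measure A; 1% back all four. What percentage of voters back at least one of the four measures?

P(at least one) = 41 + 33 + 49 + 37 − 9 − 14 − 10 − 16 − 13 − 14 + 5 + 2 + 2 + 4 − 1 = 96%

96%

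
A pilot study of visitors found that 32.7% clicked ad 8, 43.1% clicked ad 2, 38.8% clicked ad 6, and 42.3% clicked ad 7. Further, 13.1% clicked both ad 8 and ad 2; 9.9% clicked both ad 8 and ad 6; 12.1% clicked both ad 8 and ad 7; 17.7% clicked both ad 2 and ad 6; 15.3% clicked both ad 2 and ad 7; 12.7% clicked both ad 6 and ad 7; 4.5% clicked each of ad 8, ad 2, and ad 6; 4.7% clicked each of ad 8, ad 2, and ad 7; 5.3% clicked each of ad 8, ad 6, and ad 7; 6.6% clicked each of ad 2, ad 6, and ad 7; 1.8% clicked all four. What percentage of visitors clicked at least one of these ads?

Inclusion–exclusion gives
P(≥1) = 32.7 + 43.1 + 38.8 + 42.3 − 13.1 − 9.9 − 12.1 − 17.7 − 15.3 − 12.7 + 4.5 + 4.7 + 5.3 + 6.6 − 1.8 = 95.4%

95.4%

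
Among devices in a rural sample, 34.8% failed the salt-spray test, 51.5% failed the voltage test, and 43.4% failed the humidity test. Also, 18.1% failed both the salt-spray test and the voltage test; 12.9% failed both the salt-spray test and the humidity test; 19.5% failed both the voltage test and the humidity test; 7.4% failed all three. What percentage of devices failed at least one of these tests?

86.6%

P(union) = 34.8 + 51.5 + 43.4 − 18.1 − 12.9 − 19.5 + 7.4 = 86.6%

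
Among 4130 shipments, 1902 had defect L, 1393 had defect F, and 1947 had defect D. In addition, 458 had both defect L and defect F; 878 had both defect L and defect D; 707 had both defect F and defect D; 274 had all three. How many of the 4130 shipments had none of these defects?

657

By inclusion–exclusion:
N(≥1) = 1902 + 1393 + 1947 − 458 − 878 − 707 + 274 = 3473
None: 4130 − 3473 = 657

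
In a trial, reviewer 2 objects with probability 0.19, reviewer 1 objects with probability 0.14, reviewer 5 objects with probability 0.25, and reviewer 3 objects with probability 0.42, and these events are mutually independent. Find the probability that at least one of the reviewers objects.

0.696979

P(none) = (1 − 0.19) × (1 − 0.14) × (1 − 0.25) × (1 − 0.42) = 0.81 × 0.86 × 0.75 × 0.58 = 0.303021
P(at least one) = 1 − 0.303021 = 0.696979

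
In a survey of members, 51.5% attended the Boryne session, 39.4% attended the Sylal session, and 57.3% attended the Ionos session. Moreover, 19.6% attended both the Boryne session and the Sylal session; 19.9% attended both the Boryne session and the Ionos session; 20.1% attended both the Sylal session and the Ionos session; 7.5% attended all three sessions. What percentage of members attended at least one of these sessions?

96.1%

P(union) = 51.5 + 39.4 + 57.3 − 19.6 − 19.9 − 20.1 + 7.5 = 96.1%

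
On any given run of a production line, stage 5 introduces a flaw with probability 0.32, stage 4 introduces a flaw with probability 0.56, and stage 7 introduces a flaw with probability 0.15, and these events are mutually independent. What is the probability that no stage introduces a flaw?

0.25432

P(none) = (1 − 0.32) × (1 − 0.56) × (1 − 0.15) = 0.68 × 0.44 × 0.85 = 0.25432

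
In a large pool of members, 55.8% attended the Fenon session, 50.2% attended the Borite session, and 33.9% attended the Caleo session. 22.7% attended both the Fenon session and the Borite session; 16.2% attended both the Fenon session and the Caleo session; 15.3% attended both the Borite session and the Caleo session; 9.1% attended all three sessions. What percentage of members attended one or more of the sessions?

94.8%

By inclusion–exclusion:
P(≥1) = 55.8 + 50.2 + 33.9 − 22.7 − 16.2 − 15.3 + 9.1 = 94.8%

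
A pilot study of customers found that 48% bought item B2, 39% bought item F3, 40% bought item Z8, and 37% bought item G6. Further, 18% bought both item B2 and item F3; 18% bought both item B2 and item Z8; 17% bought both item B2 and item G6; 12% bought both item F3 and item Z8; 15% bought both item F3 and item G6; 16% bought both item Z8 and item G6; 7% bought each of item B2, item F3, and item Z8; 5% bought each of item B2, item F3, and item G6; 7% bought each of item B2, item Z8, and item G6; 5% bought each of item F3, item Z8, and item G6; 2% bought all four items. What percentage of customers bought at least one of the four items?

P(union) = 48 + 39 + 40 + 37 − 18 − 18 − 17 − 12 − 15 − 16 + 7 + 5 + 7 + 5 − 2 = 90%

90%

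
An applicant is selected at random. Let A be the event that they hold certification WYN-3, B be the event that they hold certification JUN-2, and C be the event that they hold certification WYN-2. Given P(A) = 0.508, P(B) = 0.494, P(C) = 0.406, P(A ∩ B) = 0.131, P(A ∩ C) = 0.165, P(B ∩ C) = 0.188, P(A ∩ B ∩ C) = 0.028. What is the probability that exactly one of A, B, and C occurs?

0.524

By inclusion–exclusion (exactly-one form):
P(exactly one) = 0.508 + 0.494 + 0.406 − 2·0.131 − 2·0.165 − 2·0.188 + 3·0.028 = 0.524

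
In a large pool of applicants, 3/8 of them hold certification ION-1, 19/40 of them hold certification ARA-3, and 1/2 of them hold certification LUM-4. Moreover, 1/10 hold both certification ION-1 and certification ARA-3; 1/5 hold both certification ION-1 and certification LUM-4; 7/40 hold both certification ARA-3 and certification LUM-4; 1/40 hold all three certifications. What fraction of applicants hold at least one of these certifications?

By inclusion–exclusion:
P(union) = 3/8 + 19/40 + 1/2 − 1/10 − 1/5 − 7/40 + 1/40 = 9/10

9/10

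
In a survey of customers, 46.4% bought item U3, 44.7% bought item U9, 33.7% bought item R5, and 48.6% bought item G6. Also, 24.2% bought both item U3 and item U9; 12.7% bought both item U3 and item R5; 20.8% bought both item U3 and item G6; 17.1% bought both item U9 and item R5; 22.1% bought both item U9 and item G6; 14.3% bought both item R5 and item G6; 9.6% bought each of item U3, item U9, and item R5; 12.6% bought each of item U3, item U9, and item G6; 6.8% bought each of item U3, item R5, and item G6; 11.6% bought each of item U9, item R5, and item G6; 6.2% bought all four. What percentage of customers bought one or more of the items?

96.6%

Using inclusion–exclusion:
P(at least one) = 46.4 + 44.7 + 33.7 + 48.6 − 24.2 − 12.7 − 20.8 − 17.1 − 22.1 − 14.3 + 9.6 + 12.6 + 6.8 + 11.6 − 6.2 = 96.6%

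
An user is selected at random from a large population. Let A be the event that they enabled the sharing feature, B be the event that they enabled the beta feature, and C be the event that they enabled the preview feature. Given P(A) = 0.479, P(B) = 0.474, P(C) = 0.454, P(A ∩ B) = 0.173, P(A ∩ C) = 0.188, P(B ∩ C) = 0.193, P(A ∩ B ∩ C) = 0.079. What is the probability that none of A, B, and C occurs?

P(A ∪ B ∪ C) = 0.479 + 0.474 + 0.454 − 0.173 − 0.188 − 0.193 + 0.079 = 0.932
P(none) = 1 − 0.932 = 0.068

0.068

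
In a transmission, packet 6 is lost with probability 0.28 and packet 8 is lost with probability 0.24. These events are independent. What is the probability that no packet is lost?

0.5472

Independence gives P(none) = ∏(1 − pᵢ).
P(none) = (1 − 0.28) × (1 − 0.24) = 0.72 × 0.76 = 0.5472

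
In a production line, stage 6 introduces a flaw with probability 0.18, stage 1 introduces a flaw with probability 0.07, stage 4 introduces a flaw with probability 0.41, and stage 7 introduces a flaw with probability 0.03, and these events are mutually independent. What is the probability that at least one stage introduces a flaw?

P(none) = (1 − 0.18) × (1 − 0.07) × (1 − 0.41) × (1 − 0.03) = 0.82 × 0.93 × 0.59 × 0.97 = 0.43643598
P(at least one) = 1 − 0.43643598 = 0.56356402

0.56356402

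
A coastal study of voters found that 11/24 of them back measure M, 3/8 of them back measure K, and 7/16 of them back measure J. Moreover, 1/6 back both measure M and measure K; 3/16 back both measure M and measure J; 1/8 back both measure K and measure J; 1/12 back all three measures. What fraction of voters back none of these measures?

1/8

Apply inclusion-exclusion:
P(at least one) = 11/24 + 3/8 + 7/16 − 1/6 − 3/16 − 1/8 + 1/12 = 7/8
P(none) = 1 − 7/8 = 1/8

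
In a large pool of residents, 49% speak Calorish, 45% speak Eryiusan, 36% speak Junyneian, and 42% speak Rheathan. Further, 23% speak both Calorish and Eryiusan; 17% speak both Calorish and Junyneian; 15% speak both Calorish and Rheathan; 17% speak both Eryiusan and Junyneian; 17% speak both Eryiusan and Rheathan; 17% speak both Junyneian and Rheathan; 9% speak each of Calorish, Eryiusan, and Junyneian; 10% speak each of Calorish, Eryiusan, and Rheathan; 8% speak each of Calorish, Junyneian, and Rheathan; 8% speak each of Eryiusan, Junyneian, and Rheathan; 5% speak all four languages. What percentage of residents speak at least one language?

By inclusion-exclusion,
P(≥1) = 49 + 45 + 36 + 42 − 23 − 17 − 15 − 17 − 17 − 17 + 9 + 10 + 8 + 8 − 5 = 96%

96%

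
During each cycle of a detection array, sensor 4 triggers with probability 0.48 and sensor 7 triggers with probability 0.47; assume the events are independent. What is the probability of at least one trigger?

Independence gives P(none) = ∏(1 − pᵢ).
P(none) = (1 − 0.48) × (1 − 0.47) = 0.52 × 0.53 = 0.2756
P(at least one) = 1 − 0.2756 = 0.7244

0.7244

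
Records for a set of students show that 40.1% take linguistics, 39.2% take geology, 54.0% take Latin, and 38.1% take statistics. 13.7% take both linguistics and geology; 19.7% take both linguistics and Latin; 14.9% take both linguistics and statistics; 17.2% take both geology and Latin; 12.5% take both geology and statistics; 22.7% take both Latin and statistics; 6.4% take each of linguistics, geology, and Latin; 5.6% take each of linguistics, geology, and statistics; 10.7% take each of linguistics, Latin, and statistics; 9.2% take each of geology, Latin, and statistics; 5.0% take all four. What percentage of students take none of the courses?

P(≥1) = 40.1 + 39.2 + 54.0 + 38.1 − 13.7 − 19.7 − 14.9 − 17.2 − 12.5 − 22.7 + 6.4 + 5.6 + 10.7 + 9.2 − 5.0 = 97.6%
P(none) = 100% − 97.6% = 2.4%

2.4%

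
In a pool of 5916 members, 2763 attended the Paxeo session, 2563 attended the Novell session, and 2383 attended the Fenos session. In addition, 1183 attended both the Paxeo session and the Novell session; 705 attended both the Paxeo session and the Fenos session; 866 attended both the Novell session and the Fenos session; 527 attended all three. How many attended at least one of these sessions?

Apply inclusion-exclusion:
N(≥1) = 2763 + 2563 + 2383 − 1183 − 705 − 866 + 527 = 5482

5482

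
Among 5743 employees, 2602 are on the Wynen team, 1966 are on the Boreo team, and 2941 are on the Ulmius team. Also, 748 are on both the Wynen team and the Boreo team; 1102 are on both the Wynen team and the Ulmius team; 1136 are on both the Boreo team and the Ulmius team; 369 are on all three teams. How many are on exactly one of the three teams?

2644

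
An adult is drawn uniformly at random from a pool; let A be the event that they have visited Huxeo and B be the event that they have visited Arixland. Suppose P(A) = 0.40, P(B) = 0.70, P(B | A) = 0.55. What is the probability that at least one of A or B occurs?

0.88

P(A ∩ B) = P(A)·P(B|A) = 0.40 × 0.55 = 0.22
P(A ∪ B) = 0.40 + 0.70 − 0.22 = 0.88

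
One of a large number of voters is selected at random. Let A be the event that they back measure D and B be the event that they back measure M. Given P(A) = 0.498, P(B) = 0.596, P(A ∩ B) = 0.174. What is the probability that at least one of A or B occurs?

0.920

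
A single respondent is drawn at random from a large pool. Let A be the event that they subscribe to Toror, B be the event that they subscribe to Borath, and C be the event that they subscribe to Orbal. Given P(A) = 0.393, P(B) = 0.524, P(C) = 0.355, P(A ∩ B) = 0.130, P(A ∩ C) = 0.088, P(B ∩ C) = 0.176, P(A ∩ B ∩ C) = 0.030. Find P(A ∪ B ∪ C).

0.908

P(A ∪ B ∪ C) = 0.393 + 0.524 + 0.355 − 0.130 − 0.088 − 0.176 + 0.030 = 0.908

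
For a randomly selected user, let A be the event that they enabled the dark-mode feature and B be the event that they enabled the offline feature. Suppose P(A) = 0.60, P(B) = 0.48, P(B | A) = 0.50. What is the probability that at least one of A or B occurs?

0.78

P(A ∩ B) = P(A)·P(B|A) = 0.60 × 0.50 = 0.30
Apply inclusion-exclusion:
P(A ∪ B) = 0.60 + 0.48 − 0.30 = 0.78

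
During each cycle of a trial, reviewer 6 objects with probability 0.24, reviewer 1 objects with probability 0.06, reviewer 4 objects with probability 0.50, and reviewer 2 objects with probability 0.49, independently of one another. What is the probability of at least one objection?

0.817828

P(none) = (1 − 0.24) × (1 − 0.06) × (1 − 0.50) × (1 − 0.49) = 0.76 × 0.94 × 0.50 × 0.51 = 0.182172
P(at least one) = 1 − 0.182172 = 0.817828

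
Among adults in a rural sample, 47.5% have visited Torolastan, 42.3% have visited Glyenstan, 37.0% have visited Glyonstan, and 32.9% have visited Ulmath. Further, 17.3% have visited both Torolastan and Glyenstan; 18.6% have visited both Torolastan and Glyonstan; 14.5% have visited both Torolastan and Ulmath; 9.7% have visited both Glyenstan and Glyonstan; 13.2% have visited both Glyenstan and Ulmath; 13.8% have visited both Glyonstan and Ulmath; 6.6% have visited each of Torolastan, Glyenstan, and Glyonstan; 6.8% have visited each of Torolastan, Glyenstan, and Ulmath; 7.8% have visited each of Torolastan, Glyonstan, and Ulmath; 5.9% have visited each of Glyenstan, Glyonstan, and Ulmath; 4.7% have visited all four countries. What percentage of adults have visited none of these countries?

Using inclusion–exclusion:
P(≥1) = 47.5 + 42.3 + 37.0 + 32.9 − 17.3 − 18.6 − 14.5 − 9.7 − 13.2 − 13.8 + 6.6 + 6.8 + 7.8 + 5.9 − 4.7 = 95.0%
P(none) = 100% − 95.0% = 5.0%

5.0%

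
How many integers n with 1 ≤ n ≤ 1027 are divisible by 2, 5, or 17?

640

By inclusion-exclusion,
⌊1027/2⌋ + ⌊1027/5⌋ + ⌊1027/17⌋ − ⌊1027/10⌋ − ⌊1027/34⌋ − ⌊1027/85⌋ + ⌊1027/170⌋ = 513 + 205 + 60 − 102 − 30 − 12 + 6 = 640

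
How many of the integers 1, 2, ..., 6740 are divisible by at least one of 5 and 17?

1665

1348 + 396 − 79 = 1665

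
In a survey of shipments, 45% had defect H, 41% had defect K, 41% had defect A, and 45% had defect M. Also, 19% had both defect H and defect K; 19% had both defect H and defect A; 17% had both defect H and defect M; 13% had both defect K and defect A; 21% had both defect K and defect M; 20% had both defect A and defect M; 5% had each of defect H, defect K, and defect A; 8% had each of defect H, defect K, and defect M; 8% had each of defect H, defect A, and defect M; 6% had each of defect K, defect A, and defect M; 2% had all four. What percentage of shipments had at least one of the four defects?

By inclusion–exclusion:
P(union) = 45 + 41 + 41 + 45 − 19 − 19 − 17 − 13 − 21 − 20 + 5 + 8 + 8 + 6 − 2 = 88%

88%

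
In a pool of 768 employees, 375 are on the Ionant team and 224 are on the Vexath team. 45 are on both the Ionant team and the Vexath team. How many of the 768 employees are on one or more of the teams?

554

|union| = 375 + 224 − 45 = 554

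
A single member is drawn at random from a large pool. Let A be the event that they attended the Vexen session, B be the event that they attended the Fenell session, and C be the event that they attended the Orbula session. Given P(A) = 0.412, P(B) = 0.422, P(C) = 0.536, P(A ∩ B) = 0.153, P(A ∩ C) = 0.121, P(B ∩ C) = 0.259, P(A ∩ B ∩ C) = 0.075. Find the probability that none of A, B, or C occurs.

Inclusion–exclusion gives
P(A ∪ B ∪ C) = 0.412 + 0.422 + 0.536 − 0.153 − 0.121 − 0.259 + 0.075 = 0.912
P(none) = 1 − 0.912 = 0.088

0.088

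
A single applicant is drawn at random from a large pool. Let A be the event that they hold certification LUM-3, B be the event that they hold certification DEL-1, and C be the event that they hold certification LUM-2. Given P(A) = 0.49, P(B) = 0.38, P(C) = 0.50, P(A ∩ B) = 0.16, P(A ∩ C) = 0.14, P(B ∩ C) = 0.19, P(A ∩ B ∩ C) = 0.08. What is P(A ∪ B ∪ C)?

0.96

By inclusion-exclusion,
P(A ∪ B ∪ C) = 0.49 + 0.38 + 0.50 − 0.16 − 0.14 − 0.19 + 0.08 = 0.96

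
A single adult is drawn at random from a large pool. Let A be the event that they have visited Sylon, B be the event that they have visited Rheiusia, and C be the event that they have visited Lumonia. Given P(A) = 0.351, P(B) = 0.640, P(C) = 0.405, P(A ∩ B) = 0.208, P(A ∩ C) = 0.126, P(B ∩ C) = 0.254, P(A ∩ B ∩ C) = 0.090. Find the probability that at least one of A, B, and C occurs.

0.898

Inclusion–exclusion gives
P(A ∪ B ∪ C) = 0.351 + 0.640 + 0.405 − 0.208 − 0.126 − 0.254 + 0.090 = 0.898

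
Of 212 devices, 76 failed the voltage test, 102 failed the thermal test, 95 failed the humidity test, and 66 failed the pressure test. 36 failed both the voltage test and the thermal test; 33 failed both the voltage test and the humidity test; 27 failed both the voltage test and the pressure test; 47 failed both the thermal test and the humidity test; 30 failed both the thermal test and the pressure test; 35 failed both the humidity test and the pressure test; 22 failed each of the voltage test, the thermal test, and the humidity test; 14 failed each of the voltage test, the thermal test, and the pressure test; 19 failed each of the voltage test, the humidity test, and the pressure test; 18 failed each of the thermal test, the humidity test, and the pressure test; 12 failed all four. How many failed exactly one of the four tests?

94

By inclusion–exclusion (exactly-one form):
|exactly one| = 76 + 102 + 95 + 66 − 2·36 − 2·33 − 2·27 − 2·47 − 2·30 − 2·35 + 3·22 + 3·14 + 3·19 + 3·18 − 4·12 = 94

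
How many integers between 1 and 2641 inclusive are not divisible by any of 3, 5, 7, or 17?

Apply inclusion-exclusion:
880 + 528 + 377 + 155 − 176 − 125 − 51 − 75 − 31 − 22 + 25 + 10 + 7 + 4 − 1 = 1505
2641 − 1505 = 1136

1136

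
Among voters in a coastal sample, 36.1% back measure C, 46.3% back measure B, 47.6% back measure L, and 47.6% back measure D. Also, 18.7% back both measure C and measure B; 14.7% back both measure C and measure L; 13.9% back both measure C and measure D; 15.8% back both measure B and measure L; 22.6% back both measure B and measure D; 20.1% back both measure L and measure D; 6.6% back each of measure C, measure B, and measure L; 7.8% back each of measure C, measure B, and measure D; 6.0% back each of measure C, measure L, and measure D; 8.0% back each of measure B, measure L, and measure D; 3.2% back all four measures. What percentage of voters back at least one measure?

P(at least one) = 36.1 + 46.3 + 47.6 + 47.6 − 18.7 − 14.7 − 13.9 − 15.8 − 22.6 − 20.1 + 6.6 + 7.8 + 6.0 + 8.0 − 3.2 = 97.0%

97.0%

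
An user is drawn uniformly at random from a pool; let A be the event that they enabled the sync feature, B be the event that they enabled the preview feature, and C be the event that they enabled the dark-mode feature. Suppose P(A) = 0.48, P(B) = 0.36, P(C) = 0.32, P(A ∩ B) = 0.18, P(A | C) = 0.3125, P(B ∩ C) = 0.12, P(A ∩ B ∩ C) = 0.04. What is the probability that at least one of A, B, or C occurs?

0.80

P(A ∩ C) = P(C)·P(A|C) = 0.32 × 0.3125 = 0.10
By inclusion-exclusion,
P(A ∪ B ∪ C) = 0.48 + 0.36 + 0.32 − 0.18 − 0.10 − 0.12 + 0.04 = 0.80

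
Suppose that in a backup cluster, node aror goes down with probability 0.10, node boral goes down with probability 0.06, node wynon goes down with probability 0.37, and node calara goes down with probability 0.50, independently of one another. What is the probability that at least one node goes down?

0.73351

P(none) = (1 − 0.10) × (1 − 0.06) × (1 − 0.37) × (1 − 0.50) = 0.90 × 0.94 × 0.63 × 0.50 = 0.26649
P(at least one) = 1 − 0.26649 = 0.73351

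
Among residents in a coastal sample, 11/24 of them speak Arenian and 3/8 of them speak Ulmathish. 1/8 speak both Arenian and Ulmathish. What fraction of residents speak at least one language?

17/24

Inclusion–exclusion gives
P(at least one) = 11/24 + 3/8 − 1/8 = 17/24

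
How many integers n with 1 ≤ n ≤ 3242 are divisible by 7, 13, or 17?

828

By inclusion-exclusion,
⌊3242/7⌋ + ⌊3242/13⌋ + ⌊3242/17⌋ − ⌊3242/91⌋ − ⌊3242/119⌋ − ⌊3242/221⌋ + ⌊3242/1547⌋ = 463 + 249 + 190 − 35 − 27 − 14 + 2 = 828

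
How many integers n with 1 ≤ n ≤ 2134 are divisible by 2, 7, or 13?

1289

⌊2134/2⌋ + ⌊2134/7⌋ + ⌊2134/13⌋ − ⌊2134/14⌋ − ⌊2134/26⌋ − ⌊2134/91⌋ + ⌊2134/182⌋ = 1067 + 304 + 164 − 152 − 82 − 23 + 11 = 1289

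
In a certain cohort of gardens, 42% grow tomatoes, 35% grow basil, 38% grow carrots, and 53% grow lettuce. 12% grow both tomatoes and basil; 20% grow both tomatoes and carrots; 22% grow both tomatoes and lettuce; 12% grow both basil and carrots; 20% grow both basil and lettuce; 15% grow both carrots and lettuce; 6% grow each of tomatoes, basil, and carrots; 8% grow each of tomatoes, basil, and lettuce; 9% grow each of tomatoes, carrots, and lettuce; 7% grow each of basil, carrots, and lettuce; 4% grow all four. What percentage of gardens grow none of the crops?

P(≥1) = 42 + 35 + 38 + 53 − 12 − 20 − 22 − 12 − 20 − 15 + 6 + 8 + 9 + 7 − 4 = 93%
P(none) = 100% − 93% = 7%

7%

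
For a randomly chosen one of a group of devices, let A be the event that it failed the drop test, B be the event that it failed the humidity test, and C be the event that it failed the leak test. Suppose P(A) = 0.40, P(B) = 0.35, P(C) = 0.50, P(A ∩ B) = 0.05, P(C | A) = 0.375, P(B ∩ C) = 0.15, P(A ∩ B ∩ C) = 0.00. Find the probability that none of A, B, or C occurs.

0.10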